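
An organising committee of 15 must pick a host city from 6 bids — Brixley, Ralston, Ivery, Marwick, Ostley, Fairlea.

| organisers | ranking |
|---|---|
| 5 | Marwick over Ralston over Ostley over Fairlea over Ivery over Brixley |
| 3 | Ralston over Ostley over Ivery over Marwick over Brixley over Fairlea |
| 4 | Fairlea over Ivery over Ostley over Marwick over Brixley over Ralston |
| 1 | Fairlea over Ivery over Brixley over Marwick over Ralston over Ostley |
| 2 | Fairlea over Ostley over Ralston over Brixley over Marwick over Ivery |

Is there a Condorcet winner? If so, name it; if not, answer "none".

none

Pairwise majorities:
Brixley–Ralston: Ralston 10–5.
Brixley–Ivery: Ivery 13–2.
Brixley vs Marwick: Marwick wins 12–3.
Brixley vs Ostley: Ostley wins 14–1.
Brixley vs Fairlea: Fairlea wins 12–3.
Ralston vs Ivery: Ralston wins 10–5.
Ralston vs Marwick: Marwick, 10–5.
Ralston vs Ostley: Ralston, 9–6.
Ralston–Fairlea: Ralston 8–7.
Ivery vs Marwick: Ivery, 8–7.
Ivery–Ostley: Ostley 10–5.
Ivery vs Fairlea: Fairlea wins 12–3.
Marwick vs Ostley: Ostley, 9–6.
Marwick vs Fairlea: Marwick, 8–7.
Ostley vs Fairlea: Ostley, 8–7.
No city is unbeaten: Brixley loses to Ralston; Ralston loses to Marwick; Ivery loses to Ralston; Marwick loses to Ivery; Ostley loses to Ralston; Fairlea loses to Ralston. In particular Ralston → Ivery → Marwick → Ralston is a majority cycle — no Condorcet winner exists.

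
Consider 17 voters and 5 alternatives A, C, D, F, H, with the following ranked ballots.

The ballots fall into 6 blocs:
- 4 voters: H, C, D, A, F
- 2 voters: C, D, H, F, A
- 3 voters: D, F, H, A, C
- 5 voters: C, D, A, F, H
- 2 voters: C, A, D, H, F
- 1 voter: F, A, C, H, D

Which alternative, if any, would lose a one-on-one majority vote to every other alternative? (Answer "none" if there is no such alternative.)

none

Pairwise majorities:
A vs C: A is ranked higher on 3+1 = 4 ballots, C on 13. C wins 13–4.
A–D: D 14–3.
A vs F: A, 11–6.
A–H: H 9–8.
C vs D: C, 14–3.
C vs F: 4+2+5+2 = 13 for C, 4 for F — C by 13–4.
C vs H: C, 10–7.
D–F: D 16–1.
D vs H: 2+3+5+2 = 12 for D, 5 for H — D by 12–5.
F vs H: 9 to 8, F.
No alternative is winless: A beats F; C beats A; D beats A; F beats H; H beats A. There is no Condorcet loser.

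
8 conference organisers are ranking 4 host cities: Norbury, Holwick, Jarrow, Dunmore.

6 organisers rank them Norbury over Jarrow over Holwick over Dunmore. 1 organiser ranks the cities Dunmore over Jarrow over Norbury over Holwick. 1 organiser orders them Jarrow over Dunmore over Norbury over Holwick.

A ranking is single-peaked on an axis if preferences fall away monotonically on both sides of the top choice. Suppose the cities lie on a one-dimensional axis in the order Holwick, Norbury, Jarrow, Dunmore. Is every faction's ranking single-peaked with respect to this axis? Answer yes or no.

yes

Axis positions: Holwick=1, Norbury=2, Jarrow=3, Dunmore=4.
Faction 1 (peak Norbury at position 2): ranking walks positions 2-3-1-4, expanding outward from the peak — single-peaked.
Faction 2 (peak Dunmore at position 4): ranking walks positions 4-3-2-1, expanding outward from the peak — single-peaked.
Faction 3 (peak Jarrow at position 3): ranking walks positions 3-4-2-1, expanding outward from the peak — single-peaked.
Every ranking is single-peaked on this axis.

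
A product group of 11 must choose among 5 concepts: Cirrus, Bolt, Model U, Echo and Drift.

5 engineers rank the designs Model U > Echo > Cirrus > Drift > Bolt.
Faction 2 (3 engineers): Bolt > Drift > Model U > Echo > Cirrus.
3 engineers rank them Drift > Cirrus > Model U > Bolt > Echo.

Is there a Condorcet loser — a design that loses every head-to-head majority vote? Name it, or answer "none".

none

Head-to-head results (11 engineers):
Cirrus vs Bolt: 5+3 = 8 for Cirrus, 3 for Bolt — Cirrus by 8–3.
Cirrus vs Model U: Cirrus preferred on 3 ballots; Model U wins 8–3.
Cirrus vs Echo: Echo wins 8–3.
Cirrus vs Drift: Drift, 6–5.
Bolt vs Model U: Model U, 8–3.
Bolt vs Echo: Bolt preferred on 3+3 = 6 ballots; Bolt wins 6–5.
Bolt vs Drift: Drift, 8–3.
Model U vs Echo: Model U preferred on 5+3+3 = 11 ballots; Model U wins 11–0.
Model U vs Drift: Drift, 6–5.
Echo vs Drift: Drift wins 6–5.
Each design has at least one pairwise win (Cirrus beats Bolt; Bolt beats Echo; Model U beats Cirrus; Echo beats Cirrus; Drift beats Cirrus) — no Condorcet loser.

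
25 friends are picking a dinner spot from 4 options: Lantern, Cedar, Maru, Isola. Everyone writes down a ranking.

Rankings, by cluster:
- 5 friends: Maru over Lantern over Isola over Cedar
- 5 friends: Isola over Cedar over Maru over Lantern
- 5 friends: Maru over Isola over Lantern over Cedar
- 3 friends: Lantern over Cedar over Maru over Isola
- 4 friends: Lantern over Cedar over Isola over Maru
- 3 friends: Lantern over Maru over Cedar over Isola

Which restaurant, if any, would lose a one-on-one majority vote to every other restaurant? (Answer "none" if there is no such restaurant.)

Pairwise majorities:
Lantern–Cedar: Lantern 20–5.
Lantern vs Maru: Maru, 15–10.
Lantern vs Isola: Lantern wins 15–10.
Cedar vs Maru: Cedar is ranked higher on 5+3+4 = 12 ballots, Maru on 13. Maru wins 13–12.
Cedar vs Isola: Isola, 15–10.
Maru vs Isola: Maru is ranked higher on 5+5+3+3 = 16 ballots, Isola on 9. Maru wins 16–9.
Cedar is beaten in every head-to-head and is the Condorcet loser.

Cedar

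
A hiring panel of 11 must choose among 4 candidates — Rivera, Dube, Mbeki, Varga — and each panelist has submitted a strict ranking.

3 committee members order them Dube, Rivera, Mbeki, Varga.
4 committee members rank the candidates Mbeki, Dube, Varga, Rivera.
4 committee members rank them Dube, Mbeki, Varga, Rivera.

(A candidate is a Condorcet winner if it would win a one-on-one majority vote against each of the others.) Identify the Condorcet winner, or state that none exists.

Dube

Check each pair by majority over 11 ballots:
Rivera vs Dube: 0 for Rivera, 11 for Dube — Dube by 11–0.
Rivera vs Mbeki: Rivera is ranked higher on 3 ballots, Mbeki on 8. Mbeki wins 8–3.
Rivera vs Varga: Varga wins 8–3.
Dube vs Mbeki: 3+4 = 7 for Dube, 4 for Mbeki — Dube by 7–4.
Dube vs Varga: Dube, 11–0.
Mbeki vs Varga: Mbeki wins 11–0.
Dube defeats every rival head-to-head and is the Condorcet winner.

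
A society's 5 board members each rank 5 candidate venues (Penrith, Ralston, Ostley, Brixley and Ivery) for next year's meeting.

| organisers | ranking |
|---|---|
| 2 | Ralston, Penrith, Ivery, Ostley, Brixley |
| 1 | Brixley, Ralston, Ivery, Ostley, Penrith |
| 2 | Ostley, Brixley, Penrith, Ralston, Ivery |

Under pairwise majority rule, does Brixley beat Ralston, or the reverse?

Ballots ranking Brixley above Ralston: 1 + 2 = 3.
Ballots ranking Ralston above Brixley: 5 − 3 = 2.
Brixley wins the head-to-head 3–2.

Brixley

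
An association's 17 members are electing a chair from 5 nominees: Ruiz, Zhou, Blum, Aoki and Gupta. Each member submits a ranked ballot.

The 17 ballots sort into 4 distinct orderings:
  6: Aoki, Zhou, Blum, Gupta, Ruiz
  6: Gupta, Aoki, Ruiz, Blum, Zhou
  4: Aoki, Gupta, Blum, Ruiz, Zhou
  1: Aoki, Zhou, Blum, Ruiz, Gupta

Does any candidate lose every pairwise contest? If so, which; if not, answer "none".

Head-to-head results (17 voters):
Ruiz vs Zhou: Ruiz is ranked higher on 6+4 = 10 ballots, Zhou on 7. Ruiz wins 10–7.
Ruiz–Blum: Blum 11–6.
Ruiz vs Aoki: Ruiz preferred on 0 ballots; Aoki wins 17–0.
Ruiz vs Gupta: Gupta, 16–1.
Zhou vs Blum: Zhou is ranked higher on 6+1 = 7 ballots, Blum on 10. Blum wins 10–7.
Zhou–Aoki: Aoki 17–0.
Zhou vs Gupta: Gupta wins 10–7.
Blum vs Aoki: 0 for Blum, 17 for Aoki — Aoki by 17–0.
Blum vs Gupta: Blum preferred on 6+1 = 7 ballots; Gupta wins 10–7.
Aoki vs Gupta: Aoki wins 11–6.
Only Zhou has no wins; Zhou is the Condorcet loser.

Zhou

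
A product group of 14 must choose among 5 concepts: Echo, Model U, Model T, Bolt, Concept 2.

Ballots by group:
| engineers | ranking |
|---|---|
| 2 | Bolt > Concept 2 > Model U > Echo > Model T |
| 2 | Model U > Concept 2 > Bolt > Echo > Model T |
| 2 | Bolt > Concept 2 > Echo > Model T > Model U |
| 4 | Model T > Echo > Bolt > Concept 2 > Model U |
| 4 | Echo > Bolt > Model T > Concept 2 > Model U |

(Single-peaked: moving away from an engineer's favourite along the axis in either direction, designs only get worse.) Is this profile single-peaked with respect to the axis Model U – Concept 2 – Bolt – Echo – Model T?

Axis positions: Model U=1, Concept 2=2, Bolt=3, Echo=4, Model T=5.
Group 1 (peak Bolt at position 3): ranking walks positions 3-2-1-4-5, expanding outward from the peak — single-peaked.
Group 2 (peak Model U at position 1): ranking walks positions 1-2-3-4-5, expanding outward from the peak — single-peaked.
Group 3 (peak Bolt at position 3): ranking walks positions 3-2-4-5-1, expanding outward from the peak — single-peaked.
Group 4 (peak Model T at position 5): ranking walks positions 5-4-3-2-1, expanding outward from the peak — single-peaked.
Group 5 (peak Echo at position 4): ranking walks positions 4-3-5-2-1, expanding outward from the peak — single-peaked.
Every ranking is single-peaked on this axis.

yes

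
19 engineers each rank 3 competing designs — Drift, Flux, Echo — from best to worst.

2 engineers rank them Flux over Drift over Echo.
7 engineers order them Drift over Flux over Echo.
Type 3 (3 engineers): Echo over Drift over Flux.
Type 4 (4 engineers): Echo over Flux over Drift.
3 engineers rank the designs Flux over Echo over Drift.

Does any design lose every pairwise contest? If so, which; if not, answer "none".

Head-to-head results (19 engineers):
Drift–Flux: Drift 10–9.
Drift vs Echo: Drift is ranked higher on 2+7 = 9 ballots, Echo on 10. Echo wins 10–9.
Flux–Echo: Flux 12–7.
No design is winless: Drift beats Flux; Flux beats Echo; Echo beats Drift. There is no Condorcet loser.

none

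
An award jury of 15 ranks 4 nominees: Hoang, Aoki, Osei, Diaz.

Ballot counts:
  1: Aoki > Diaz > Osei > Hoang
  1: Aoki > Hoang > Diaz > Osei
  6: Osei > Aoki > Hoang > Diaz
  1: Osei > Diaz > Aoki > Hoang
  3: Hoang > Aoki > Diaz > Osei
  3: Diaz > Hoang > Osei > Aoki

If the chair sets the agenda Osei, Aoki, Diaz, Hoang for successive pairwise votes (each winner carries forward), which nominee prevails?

Hoang

Round 1: Osei vs Aoki — 10–5, Osei advances.
Round 2: Osei vs Diaz — 7–8, Diaz advances.
Round 3: Diaz vs Hoang — 5–10, Hoang advances.
The agenda winner is Hoang.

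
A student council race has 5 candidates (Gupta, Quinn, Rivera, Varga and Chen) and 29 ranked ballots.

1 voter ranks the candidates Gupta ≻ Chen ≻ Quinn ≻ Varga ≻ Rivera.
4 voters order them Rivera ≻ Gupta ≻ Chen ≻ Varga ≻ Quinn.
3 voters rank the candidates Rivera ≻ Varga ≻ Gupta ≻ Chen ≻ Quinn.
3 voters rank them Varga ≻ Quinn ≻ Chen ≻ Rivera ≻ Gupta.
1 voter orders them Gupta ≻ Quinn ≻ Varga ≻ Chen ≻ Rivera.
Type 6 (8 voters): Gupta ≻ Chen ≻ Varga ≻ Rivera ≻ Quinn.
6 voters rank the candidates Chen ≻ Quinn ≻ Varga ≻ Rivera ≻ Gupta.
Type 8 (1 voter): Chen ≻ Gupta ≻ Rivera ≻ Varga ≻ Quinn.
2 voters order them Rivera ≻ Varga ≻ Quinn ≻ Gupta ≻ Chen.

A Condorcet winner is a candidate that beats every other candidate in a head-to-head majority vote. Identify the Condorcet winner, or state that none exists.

none

Check each pair by majority over 29 ballots:
Gupta vs Quinn: 18 to 11, Gupta.
Gupta vs Rivera: Gupta preferred on 1+1+8+1 = 11 ballots; Rivera wins 18–11.
Gupta vs Varga: 1+4+1+8+1 = 15 for Gupta, 14 for Varga — Gupta by 15–14.
Gupta vs Chen: 19 to 10, Gupta.
Quinn vs Rivera: 1+3+1+6 = 11 for Quinn, 18 for Rivera — Rivera by 18–11.
Quinn vs Varga: 8 to 21, Varga.
Quinn vs Chen: 6 to 23, Chen.
Rivera vs Varga: Rivera preferred on 4+3+1+2 = 10 ballots; Varga wins 19–10.
Rivera vs Chen: Rivera preferred on 4+3+2 = 9 ballots; Chen wins 20–9.
Varga vs Chen: 3+3+1+2 = 9 for Varga, 20 for Chen — Chen by 20–9.
Every candidate loses at least once (Gupta loses to Rivera; Quinn loses to Gupta; Rivera loses to Varga; Varga loses to Gupta; Chen loses to Gupta). The majority relation contains the cycle Gupta beats Varga beats Rivera beats Gupta, so there is no Condorcet winner.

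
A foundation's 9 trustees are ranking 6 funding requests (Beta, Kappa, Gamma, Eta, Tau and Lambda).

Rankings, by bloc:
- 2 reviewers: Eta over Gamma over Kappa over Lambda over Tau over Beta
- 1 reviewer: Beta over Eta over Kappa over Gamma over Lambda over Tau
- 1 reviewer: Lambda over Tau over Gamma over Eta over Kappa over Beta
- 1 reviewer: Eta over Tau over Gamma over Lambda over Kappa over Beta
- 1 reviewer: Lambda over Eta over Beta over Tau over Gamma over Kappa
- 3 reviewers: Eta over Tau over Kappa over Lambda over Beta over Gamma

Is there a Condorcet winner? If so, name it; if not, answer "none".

Eta

Head-to-head results (9 reviewers):
Beta vs Kappa: Beta is ranked higher on 1+1 = 2 ballots, Kappa on 7. Kappa wins 7–2.
Beta vs Gamma: Beta is ranked higher on 1+1+3 = 5 ballots, Gamma on 4. Beta wins 5–4.
Beta vs Eta: Beta preferred on 1 ballot; Eta wins 8–1.
Beta vs Tau: 2 to 7, Tau.
Beta vs Lambda: 1 to 8, Lambda.
Kappa vs Gamma: Kappa preferred on 1+3 = 4 ballots; Gamma wins 5–4.
Kappa vs Eta: Kappa preferred on 0 ballots; Eta wins 9–0.
Kappa vs Tau: Kappa is ranked higher on 2+1 = 3 ballots, Tau on 6. Tau wins 6–3.
Kappa vs Lambda: Kappa preferred on 2+1+3 = 6 ballots; Kappa wins 6–3.
Gamma vs Eta: 1 for Gamma, 8 for Eta — Eta by 8–1.
Gamma vs Tau: Gamma preferred on 2+1 = 3 ballots; Tau wins 6–3.
Gamma vs Lambda: Gamma preferred on 2+1+1 = 4 ballots; Lambda wins 5–4.
Eta vs Tau: 8 to 1, Eta.
Eta vs Lambda: 7 to 2, Eta.
Tau vs Lambda: 4 to 5, Lambda.
Eta beats each of Beta, Kappa, Gamma, Tau, Lambda — Eta is the Condorcet winner.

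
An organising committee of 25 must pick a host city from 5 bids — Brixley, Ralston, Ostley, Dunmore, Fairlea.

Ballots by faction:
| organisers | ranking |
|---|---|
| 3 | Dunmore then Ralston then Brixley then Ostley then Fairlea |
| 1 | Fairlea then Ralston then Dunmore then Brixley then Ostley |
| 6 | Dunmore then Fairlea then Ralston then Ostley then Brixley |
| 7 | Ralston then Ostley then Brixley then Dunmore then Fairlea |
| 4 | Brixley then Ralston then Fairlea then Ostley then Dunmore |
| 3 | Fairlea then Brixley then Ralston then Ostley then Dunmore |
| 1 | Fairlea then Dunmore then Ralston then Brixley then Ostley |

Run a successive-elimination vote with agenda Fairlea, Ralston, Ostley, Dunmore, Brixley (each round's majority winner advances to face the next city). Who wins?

Ralston

Round 1: Fairlea vs Ralston — 11–14, Ralston advances.
Round 2: Ralston vs Ostley — 25–0, Ralston advances.
Round 3: Ralston vs Dunmore — 15–10, Ralston advances.
Round 4: Ralston vs Brixley — 18–7, Ralston advances.
Ralston survives the agenda.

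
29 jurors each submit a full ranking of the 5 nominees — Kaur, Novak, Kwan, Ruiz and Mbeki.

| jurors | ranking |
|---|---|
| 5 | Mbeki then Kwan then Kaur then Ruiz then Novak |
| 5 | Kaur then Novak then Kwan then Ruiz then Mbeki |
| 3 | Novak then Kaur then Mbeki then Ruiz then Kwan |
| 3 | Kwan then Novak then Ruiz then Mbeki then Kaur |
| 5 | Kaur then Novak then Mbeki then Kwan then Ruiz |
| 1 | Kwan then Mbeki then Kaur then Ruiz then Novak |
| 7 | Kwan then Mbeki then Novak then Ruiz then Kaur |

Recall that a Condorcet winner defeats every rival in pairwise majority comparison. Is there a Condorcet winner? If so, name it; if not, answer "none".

Head-to-head results (29 jurors):
Kaur vs Novak: Kaur preferred on 5+5+5+1 = 16 ballots; Kaur wins 16–13.
Kaur vs Kwan: Kaur preferred on 5+3+5 = 13 ballots; Kwan wins 16–13.
Kaur vs Ruiz: 19 to 10, Kaur.
Kaur vs Mbeki: 13 to 16, Mbeki.
Novak vs Kwan: Novak is ranked higher on 5+3+5 = 13 ballots, Kwan on 16. Kwan wins 16–13.
Novak vs Ruiz: 5+3+3+5+7 = 23 for Novak, 6 for Ruiz — Novak by 23–6.
Novak vs Mbeki: Novak is ranked higher on 5+3+3+5 = 16 ballots, Mbeki on 13. Novak wins 16–13.
Kwan vs Ruiz: Kwan preferred on 5+5+3+5+1+7 = 26 ballots; Kwan wins 26–3.
Kwan vs Mbeki: 16 to 13, Kwan.
Ruiz vs Mbeki: 5+3 = 8 for Ruiz, 21 for Mbeki — Mbeki by 21–8.
Kwan defeats every rival head-to-head and is the Condorcet winner.

Kwan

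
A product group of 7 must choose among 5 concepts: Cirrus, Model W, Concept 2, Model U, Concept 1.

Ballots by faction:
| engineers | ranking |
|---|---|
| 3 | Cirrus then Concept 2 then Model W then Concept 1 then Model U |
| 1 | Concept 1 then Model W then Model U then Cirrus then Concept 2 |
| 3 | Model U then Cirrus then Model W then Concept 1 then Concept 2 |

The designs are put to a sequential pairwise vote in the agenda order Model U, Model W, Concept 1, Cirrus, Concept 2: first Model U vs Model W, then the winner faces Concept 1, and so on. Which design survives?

Round 1: Model U vs Model W — 3–4, Model W advances.
Round 2: Model W vs Concept 1 — 6–1, Model W advances.
Round 3: Model W vs Cirrus — 1–6, Cirrus advances.
Round 4: Cirrus vs Concept 2 — 7–0, Cirrus advances.
The agenda winner is Cirrus.

Cirrus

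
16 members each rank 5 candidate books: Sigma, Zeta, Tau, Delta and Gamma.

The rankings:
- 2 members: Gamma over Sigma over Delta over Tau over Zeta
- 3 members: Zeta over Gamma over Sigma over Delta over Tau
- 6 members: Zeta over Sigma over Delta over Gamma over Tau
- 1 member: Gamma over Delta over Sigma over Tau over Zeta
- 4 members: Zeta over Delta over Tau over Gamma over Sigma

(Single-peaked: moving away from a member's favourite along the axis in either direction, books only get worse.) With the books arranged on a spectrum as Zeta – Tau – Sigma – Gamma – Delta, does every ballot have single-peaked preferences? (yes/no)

Axis positions: Zeta=1, Tau=2, Sigma=3, Gamma=4, Delta=5.
Ballot type 1 (peak Gamma at position 4): ranking walks positions 4-3-5-2-1, expanding outward from the peak — single-peaked.
Ballot type 2: ranking walks positions 1-4-3-5-2; Gamma is ranked above Tau even though Tau lies between Gamma and the peak Zeta on the axis — preferences dip and rise again. Not single-peaked.
Ballot type 3: ranking walks positions 1-3-5-4-2; Sigma is ranked above Tau even though Tau lies between Sigma and the peak Zeta on the axis — preferences dip and rise again. Not single-peaked.
Ballot type 4 (peak Gamma at position 4): ranking walks positions 4-5-3-2-1, expanding outward from the peak — single-peaked.
Ballot type 5: ranking walks positions 1-5-2-4-3; Delta is ranked above Tau even though Tau lies between Delta and the peak Zeta on the axis — preferences dip and rise again. Not single-peaked.
Ballot type 2 violates single-peakedness, so the profile is not single-peaked on this axis.

no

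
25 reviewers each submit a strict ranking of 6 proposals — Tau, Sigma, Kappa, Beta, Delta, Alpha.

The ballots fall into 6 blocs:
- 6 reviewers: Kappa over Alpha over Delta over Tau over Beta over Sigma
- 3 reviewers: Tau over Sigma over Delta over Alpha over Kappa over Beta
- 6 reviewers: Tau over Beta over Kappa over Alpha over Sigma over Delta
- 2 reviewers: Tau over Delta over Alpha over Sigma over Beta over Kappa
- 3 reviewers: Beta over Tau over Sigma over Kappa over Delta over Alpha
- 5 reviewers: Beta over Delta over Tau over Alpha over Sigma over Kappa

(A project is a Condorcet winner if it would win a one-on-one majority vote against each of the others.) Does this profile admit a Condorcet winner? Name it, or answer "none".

Head-to-head results (25 reviewers):
Tau vs Sigma: 25 to 0, Tau.
Tau vs Kappa: Tau is ranked higher on 3+6+2+3+5 = 19 ballots, Kappa on 6. Tau wins 19–6.
Tau vs Beta: Tau preferred on 6+3+6+2 = 17 ballots; Tau wins 17–8.
Tau vs Delta: Tau preferred on 3+6+2+3 = 14 ballots; Tau wins 14–11.
Tau vs Alpha: Tau, 19–6.
Sigma vs Kappa: 3+2+3+5 = 13 for Sigma, 12 for Kappa — Sigma by 13–12.
Sigma vs Beta: 5 to 20, Beta.
Sigma vs Delta: Sigma is ranked higher on 3+6+3 = 12 ballots, Delta on 13. Delta wins 13–12.
Sigma vs Alpha: 3+3 = 6 for Sigma, 19 for Alpha — Alpha by 19–6.
Kappa–Beta: Beta 16–9.
Kappa–Delta: Kappa 15–10.
Kappa vs Alpha: Kappa preferred on 6+6+3 = 15 ballots; Kappa wins 15–10.
Beta vs Delta: Beta, 14–11.
Beta vs Alpha: Beta preferred on 6+3+5 = 14 ballots; Beta wins 14–11.
Delta vs Alpha: 3+2+3+5 = 13 for Delta, 12 for Alpha — Delta by 13–12.
Tau defeats every rival head-to-head and is the Condorcet winner.

Tau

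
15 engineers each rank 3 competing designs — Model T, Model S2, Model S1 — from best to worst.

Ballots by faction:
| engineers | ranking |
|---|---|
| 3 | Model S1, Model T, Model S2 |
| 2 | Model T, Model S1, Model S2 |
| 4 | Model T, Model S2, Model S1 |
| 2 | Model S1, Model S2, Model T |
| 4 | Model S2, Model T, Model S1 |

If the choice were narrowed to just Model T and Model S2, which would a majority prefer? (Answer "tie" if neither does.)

Ballots ranking Model T above Model S2: 3 + 2 + 4 = 9.
Ballots ranking Model S2 above Model T: 15 − 9 = 6.
Model T wins the head-to-head 9–6.

Model T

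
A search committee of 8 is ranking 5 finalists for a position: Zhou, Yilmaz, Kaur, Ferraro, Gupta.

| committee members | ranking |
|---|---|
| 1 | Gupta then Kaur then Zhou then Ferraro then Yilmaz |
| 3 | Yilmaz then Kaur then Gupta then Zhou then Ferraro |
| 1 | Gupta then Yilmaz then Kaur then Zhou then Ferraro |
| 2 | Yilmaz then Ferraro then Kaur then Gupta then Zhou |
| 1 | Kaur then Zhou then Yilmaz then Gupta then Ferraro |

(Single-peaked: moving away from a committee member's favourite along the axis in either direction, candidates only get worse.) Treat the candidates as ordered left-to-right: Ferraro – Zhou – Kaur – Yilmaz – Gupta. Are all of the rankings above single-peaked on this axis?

no

Axis positions: Ferraro=1, Zhou=2, Kaur=3, Yilmaz=4, Gupta=5.
Faction 1: ranking walks positions 5-3-2-1-4; Kaur is ranked above Yilmaz even though Yilmaz lies between Kaur and the peak Gupta on the axis — preferences dip and rise again. Not single-peaked.
Faction 2 (peak Yilmaz at position 4): ranking walks positions 4-3-5-2-1, expanding outward from the peak — single-peaked.
Faction 3 (peak Gupta at position 5): ranking walks positions 5-4-3-2-1, expanding outward from the peak — single-peaked.
Faction 4: ranking walks positions 4-1-3-5-2; Ferraro is ranked above Kaur even though Kaur lies between Ferraro and the peak Yilmaz on the axis — preferences dip and rise again. Not single-peaked.
Faction 5 (peak Kaur at position 3): ranking walks positions 3-2-4-5-1, expanding outward from the peak — single-peaked.
Faction 1 violates single-peakedness, so the profile is not single-peaked on this axis.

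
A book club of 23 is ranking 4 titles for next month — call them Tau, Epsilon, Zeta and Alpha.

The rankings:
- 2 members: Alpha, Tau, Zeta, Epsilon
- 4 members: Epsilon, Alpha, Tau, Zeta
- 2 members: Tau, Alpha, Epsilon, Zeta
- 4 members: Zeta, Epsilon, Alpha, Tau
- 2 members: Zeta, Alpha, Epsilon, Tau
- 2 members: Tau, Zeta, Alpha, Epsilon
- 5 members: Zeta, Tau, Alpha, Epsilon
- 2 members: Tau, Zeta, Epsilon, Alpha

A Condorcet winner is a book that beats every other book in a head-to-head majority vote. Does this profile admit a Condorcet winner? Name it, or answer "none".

none

Head-to-head results (23 members):
Tau vs Epsilon: 2+2+2+5+2 = 13 for Tau, 10 for Epsilon — Tau by 13–10.
Tau vs Zeta: Tau is ranked higher on 2+4+2+2+2 = 12 ballots, Zeta on 11. Tau wins 12–11.
Tau vs Alpha: Tau is ranked higher on 2+2+5+2 = 11 ballots, Alpha on 12. Alpha wins 12–11.
Epsilon vs Zeta: Epsilon is ranked higher on 4+2 = 6 ballots, Zeta on 17. Zeta wins 17–6.
Epsilon vs Alpha: 10 to 13, Alpha.
Zeta vs Alpha: 15 to 8, Zeta.
Each book drops at least one matchup (Tau loses to Alpha; Epsilon loses to Tau; Zeta loses to Tau; Alpha loses to Zeta); the cycle Tau beats Zeta beats Alpha beats Tau rules out a Condorcet winner.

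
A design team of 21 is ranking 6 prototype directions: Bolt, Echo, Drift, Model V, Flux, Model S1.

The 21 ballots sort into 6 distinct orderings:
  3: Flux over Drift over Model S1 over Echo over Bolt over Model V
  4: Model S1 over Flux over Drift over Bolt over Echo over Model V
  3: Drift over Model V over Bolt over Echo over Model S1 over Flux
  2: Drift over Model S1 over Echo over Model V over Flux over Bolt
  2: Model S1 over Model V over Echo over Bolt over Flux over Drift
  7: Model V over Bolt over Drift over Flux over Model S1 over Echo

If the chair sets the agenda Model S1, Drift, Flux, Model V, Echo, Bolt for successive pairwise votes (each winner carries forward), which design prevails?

Drift

Round 1: Model S1 vs Drift — 6–15, Drift advances.
Round 2: Drift vs Flux — 12–9, Drift advances.
Round 3: Drift vs Model V — 12–9, Drift advances.
Round 4: Drift vs Echo — 19–2, Drift advances.
Round 5: Drift vs Bolt — 12–9, Drift advances.
The agenda winner is Drift.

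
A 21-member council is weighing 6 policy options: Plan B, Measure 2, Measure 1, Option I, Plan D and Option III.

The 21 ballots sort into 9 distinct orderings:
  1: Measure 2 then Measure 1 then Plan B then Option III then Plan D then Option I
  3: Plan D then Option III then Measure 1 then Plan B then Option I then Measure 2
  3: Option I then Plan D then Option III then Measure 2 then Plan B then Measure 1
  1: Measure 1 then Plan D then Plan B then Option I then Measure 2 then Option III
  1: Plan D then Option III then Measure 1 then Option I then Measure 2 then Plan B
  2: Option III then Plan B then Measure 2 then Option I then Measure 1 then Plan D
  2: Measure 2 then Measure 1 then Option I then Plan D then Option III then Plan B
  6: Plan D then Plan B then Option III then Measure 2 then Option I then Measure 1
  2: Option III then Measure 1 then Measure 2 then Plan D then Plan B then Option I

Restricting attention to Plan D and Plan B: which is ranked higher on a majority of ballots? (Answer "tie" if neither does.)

Ballots ranking Plan D above Plan B: 3 + 3 + 1 + 1 + 2 + 6 + 2 = 18.
Ballots ranking Plan B above Plan D: 21 − 18 = 3.
Plan D wins the head-to-head 18–3.

Plan D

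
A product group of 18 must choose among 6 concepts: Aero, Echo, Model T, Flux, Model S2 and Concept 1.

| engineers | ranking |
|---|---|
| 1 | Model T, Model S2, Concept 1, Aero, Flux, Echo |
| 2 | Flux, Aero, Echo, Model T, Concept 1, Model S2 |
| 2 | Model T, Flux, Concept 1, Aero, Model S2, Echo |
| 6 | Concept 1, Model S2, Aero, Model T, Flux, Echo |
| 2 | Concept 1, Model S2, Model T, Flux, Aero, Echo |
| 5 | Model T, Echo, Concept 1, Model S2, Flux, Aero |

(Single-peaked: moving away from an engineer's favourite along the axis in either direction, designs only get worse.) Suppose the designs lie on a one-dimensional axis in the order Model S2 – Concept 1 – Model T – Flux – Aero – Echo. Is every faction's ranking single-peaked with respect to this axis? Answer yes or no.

Axis positions: Model S2=1, Concept 1=2, Model T=3, Flux=4, Aero=5, Echo=6.
Faction 1: ranking walks positions 3-1-2-5-4-6; Model S2 is ranked above Concept 1 even though Concept 1 lies between Model S2 and the peak Model T on the axis — preferences dip and rise again. Not single-peaked.
Faction 2 (peak Flux at position 4): ranking walks positions 4-5-6-3-2-1, expanding outward from the peak — single-peaked.
Faction 3 (peak Model T at position 3): ranking walks positions 3-4-2-5-1-6, expanding outward from the peak — single-peaked.
Faction 4: ranking walks positions 2-1-5-3-4-6; Aero is ranked above Model T even though Model T lies between Aero and the peak Concept 1 on the axis — preferences dip and rise again. Not single-peaked.
Faction 5 (peak Concept 1 at position 2): ranking walks positions 2-1-3-4-5-6, expanding outward from the peak — single-peaked.
Faction 6: ranking walks positions 3-6-2-1-4-5; Echo is ranked above Flux even though Flux lies between Echo and the peak Model T on the axis — preferences dip and rise again. Not single-peaked.
Faction 1 violates single-peakedness, so the profile is not single-peaked on this axis.

no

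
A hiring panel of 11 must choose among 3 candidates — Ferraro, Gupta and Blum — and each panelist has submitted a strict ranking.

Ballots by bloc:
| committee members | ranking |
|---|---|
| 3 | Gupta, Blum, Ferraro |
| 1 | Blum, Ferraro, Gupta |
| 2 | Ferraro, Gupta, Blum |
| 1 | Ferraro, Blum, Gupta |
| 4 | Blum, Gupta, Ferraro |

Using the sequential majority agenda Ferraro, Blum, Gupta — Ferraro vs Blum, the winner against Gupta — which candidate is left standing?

Round 1: Ferraro vs Blum — 3–8, Blum advances.
Round 2: Blum vs Gupta — 6–5, Blum advances.
Blum survives the agenda.

Blum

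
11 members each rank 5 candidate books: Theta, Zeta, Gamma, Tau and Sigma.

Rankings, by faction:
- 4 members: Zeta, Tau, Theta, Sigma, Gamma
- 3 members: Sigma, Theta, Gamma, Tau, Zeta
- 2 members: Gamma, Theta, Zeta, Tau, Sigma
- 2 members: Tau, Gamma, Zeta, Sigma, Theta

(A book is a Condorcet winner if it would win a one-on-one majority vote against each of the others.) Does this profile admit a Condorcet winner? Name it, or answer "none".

Head-to-head results (11 members):
Theta vs Zeta: Zeta wins 6–5.
Theta vs Gamma: 4+3 = 7 for Theta, 4 for Gamma — Theta by 7–4.
Theta vs Tau: Tau, 6–5.
Theta vs Sigma: Theta wins 6–5.
Zeta–Gamma: Gamma 7–4.
Zeta–Tau: Zeta 6–5.
Zeta vs Sigma: Zeta wins 8–3.
Gamma vs Tau: Tau wins 6–5.
Gamma vs Sigma: Sigma, 7–4.
Tau vs Sigma: Tau is ranked higher on 4+2+2 = 8 ballots, Sigma on 3. Tau wins 8–3.
No book is unbeaten: Theta loses to Zeta; Zeta loses to Gamma; Gamma loses to Theta; Tau loses to Zeta; Sigma loses to Theta. In particular Theta → Gamma → Zeta → Theta is a majority cycle — no Condorcet winner exists.

none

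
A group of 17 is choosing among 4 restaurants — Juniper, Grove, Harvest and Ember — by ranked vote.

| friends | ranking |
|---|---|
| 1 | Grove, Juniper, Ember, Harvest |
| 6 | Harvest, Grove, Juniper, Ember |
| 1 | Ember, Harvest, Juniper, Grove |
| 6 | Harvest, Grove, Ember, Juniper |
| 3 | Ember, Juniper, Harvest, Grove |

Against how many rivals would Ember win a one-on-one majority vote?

Ember against each rival (17 friends):
Ember vs Juniper: 10 to 7, Ember.
Ember vs Grove: Grove, 13–4.
Ember vs Harvest: Ember preferred on 1+1+3 = 5 ballots; Harvest wins 12–5.
Ember beats Juniper; loses to Grove, Harvest — 1 pairwise win.

1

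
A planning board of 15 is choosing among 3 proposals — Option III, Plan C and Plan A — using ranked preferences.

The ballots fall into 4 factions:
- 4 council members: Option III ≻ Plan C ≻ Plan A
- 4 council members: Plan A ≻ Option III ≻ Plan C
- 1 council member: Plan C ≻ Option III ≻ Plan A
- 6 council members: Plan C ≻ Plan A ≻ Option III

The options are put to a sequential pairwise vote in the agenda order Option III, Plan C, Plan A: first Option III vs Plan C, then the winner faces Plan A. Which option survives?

Plan A

Round 1: Option III vs Plan C — 8–7, Option III advances.
Round 2: Option III vs Plan A — 5–10, Plan A advances.
Plan A survives the agenda.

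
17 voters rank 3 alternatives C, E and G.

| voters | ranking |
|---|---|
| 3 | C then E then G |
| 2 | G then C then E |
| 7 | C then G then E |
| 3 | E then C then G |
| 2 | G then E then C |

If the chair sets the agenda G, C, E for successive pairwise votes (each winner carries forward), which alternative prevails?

Round 1: G vs C — 4–13, C advances.
Round 2: C vs E — 12–5, C advances.
The agenda winner is C.

C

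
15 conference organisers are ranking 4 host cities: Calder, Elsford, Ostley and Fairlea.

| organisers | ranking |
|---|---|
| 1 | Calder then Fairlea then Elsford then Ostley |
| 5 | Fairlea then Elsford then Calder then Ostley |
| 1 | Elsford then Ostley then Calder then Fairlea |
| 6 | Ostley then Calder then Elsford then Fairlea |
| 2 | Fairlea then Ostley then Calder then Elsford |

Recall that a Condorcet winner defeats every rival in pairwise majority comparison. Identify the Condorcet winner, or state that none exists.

Check each pair by majority over 15 ballots:
Calder vs Elsford: Calder is ranked higher on 1+6+2 = 9 ballots, Elsford on 6. Calder wins 9–6.
Calder vs Ostley: Calder is ranked higher on 1+5 = 6 ballots, Ostley on 9. Ostley wins 9–6.
Calder vs Fairlea: Calder is ranked higher on 1+1+6 = 8 ballots, Fairlea on 7. Calder wins 8–7.
Elsford–Ostley: Ostley 8–7.
Elsford vs Fairlea: Fairlea wins 8–7.
Ostley vs Fairlea: 7 to 8, Fairlea.
No city is unbeaten: Calder loses to Ostley; Elsford loses to Calder; Ostley loses to Fairlea; Fairlea loses to Calder. In particular Calder > Fairlea > Ostley > Calder is a majority cycle — no Condorcet winner exists.

none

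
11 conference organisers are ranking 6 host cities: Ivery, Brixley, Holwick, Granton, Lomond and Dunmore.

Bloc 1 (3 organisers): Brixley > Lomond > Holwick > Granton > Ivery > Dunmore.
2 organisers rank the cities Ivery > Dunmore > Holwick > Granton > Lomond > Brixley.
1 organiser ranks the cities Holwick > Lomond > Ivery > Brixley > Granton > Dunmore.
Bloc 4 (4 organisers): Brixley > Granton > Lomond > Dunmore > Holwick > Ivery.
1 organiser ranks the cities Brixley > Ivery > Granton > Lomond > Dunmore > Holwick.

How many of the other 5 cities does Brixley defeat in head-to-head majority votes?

5

Brixley against each rival (11 organisers):
Brixley vs Ivery: Brixley wins 8–3.
Brixley vs Holwick: Brixley is ranked higher on 3+4+1 = 8 ballots, Holwick on 3. Brixley wins 8–3.
Brixley vs Granton: Brixley is ranked higher on 3+1+4+1 = 9 ballots, Granton on 2. Brixley wins 9–2.
Brixley vs Lomond: 3+4+1 = 8 for Brixley, 3 for Lomond — Brixley by 8–3.
Brixley vs Dunmore: 9 to 2, Brixley.
Brixley beats Ivery, Holwick, Granton, Lomond, Dunmore — 5 pairwise wins.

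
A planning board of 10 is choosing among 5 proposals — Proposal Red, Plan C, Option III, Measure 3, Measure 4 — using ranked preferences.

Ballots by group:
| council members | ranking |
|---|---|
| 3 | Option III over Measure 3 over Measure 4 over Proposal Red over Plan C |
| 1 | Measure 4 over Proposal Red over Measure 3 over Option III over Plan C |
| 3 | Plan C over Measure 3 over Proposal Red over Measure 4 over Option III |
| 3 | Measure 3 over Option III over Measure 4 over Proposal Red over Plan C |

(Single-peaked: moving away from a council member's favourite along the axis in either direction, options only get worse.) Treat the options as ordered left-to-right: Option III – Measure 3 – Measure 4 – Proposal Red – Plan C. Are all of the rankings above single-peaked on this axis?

Axis positions: Option III=1, Measure 3=2, Measure 4=3, Proposal Red=4, Plan C=5.
Group 1 (peak Option III at position 1): ranking walks positions 1-2-3-4-5, expanding outward from the peak — single-peaked.
Group 2 (peak Measure 4 at position 3): ranking walks positions 3-4-2-1-5, expanding outward from the peak — single-peaked.
Group 3: ranking walks positions 5-2-4-3-1; Measure 3 is ranked above Proposal Red even though Proposal Red lies between Measure 3 and the peak Plan C on the axis — preferences dip and rise again. Not single-peaked.
Group 4 (peak Measure 3 at position 2): ranking walks positions 2-1-3-4-5, expanding outward from the peak — single-peaked.
Group 3 violates single-peakedness, so the profile is not single-peaked on this axis.

no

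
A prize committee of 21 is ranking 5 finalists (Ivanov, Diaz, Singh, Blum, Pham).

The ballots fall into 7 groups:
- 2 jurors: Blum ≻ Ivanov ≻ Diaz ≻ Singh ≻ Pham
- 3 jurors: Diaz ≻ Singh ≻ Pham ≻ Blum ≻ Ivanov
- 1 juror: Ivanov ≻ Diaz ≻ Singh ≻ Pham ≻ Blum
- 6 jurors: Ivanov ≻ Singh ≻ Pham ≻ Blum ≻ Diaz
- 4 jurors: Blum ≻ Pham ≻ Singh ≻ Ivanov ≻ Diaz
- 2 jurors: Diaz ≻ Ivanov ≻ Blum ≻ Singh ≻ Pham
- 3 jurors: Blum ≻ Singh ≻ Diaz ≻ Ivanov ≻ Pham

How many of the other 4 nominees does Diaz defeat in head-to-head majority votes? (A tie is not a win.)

Diaz against each rival (21 jurors):
Diaz–Ivanov: Ivanov 13–8.
Diaz vs Singh: Singh, 13–8.
Diaz vs Blum: Blum, 15–6.
Diaz vs Pham: Diaz wins 11–10.
Diaz beats Pham; loses to Ivanov, Singh, Blum — 1 pairwise win.

1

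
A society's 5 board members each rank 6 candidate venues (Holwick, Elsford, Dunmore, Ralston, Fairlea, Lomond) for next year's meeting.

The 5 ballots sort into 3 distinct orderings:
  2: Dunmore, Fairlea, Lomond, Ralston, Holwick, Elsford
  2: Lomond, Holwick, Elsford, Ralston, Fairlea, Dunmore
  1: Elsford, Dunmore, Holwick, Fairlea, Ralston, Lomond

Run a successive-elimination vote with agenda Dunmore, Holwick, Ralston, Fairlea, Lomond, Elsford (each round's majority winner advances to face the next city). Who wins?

Round 1: Dunmore vs Holwick — 3–2, Dunmore advances.
Round 2: Dunmore vs Ralston — 3–2, Dunmore advances.
Round 3: Dunmore vs Fairlea — 3–2, Dunmore advances.
Round 4: Dunmore vs Lomond — 3–2, Dunmore advances.
Round 5: Dunmore vs Elsford — 2–3, Elsford advances.
The agenda winner is Elsford.

Elsford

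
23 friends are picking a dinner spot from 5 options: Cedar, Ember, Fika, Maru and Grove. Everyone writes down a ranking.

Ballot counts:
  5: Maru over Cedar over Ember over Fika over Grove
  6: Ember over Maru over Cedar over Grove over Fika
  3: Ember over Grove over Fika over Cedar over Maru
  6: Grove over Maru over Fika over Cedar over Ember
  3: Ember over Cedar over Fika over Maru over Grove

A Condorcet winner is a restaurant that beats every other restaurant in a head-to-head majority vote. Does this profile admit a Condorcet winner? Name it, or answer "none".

Pairwise majorities:
Cedar vs Ember: Ember wins 12–11.
Cedar vs Fika: Cedar, 14–9.
Cedar vs Maru: Maru wins 17–6.
Cedar vs Grove: Cedar, 14–9.
Ember–Fika: Ember 17–6.
Ember vs Maru: Ember wins 12–11.
Ember–Grove: Ember 17–6.
Fika vs Maru: Maru wins 17–6.
Fika vs Grove: Grove, 15–8.
Maru vs Grove: Maru wins 14–9.
Ember wins every pairwise contest, so Ember is the Condorcet winner.

Ember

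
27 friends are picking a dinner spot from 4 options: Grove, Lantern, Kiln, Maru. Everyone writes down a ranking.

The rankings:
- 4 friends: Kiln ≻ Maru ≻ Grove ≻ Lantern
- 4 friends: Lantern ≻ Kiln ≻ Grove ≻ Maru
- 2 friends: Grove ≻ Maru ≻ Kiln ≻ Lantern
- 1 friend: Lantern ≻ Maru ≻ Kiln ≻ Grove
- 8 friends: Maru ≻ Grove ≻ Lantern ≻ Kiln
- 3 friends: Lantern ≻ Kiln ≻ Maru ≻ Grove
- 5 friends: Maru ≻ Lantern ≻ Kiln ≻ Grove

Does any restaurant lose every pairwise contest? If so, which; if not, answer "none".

Head-to-head results (27 friends):
Grove vs Lantern: Grove preferred on 4+2+8 = 14 ballots; Grove wins 14–13.
Grove vs Kiln: 2+8 = 10 for Grove, 17 for Kiln — Kiln by 17–10.
Grove vs Maru: Grove preferred on 4+2 = 6 ballots; Maru wins 21–6.
Lantern vs Kiln: 4+1+8+3+5 = 21 for Lantern, 6 for Kiln — Lantern by 21–6.
Lantern vs Maru: Lantern is ranked higher on 4+1+3 = 8 ballots, Maru on 19. Maru wins 19–8.
Kiln vs Maru: Kiln is ranked higher on 4+4+3 = 11 ballots, Maru on 16. Maru wins 16–11.
Every restaurant wins at least one matchup (Grove beats Lantern; Lantern beats Kiln; Kiln beats Grove; Maru beats Grove), so there is no Condorcet loser.

none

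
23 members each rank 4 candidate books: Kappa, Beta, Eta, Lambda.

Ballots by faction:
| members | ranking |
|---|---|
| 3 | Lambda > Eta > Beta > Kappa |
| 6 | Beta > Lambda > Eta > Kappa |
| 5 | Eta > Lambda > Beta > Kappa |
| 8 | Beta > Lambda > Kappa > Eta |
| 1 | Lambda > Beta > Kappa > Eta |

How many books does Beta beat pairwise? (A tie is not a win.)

3

Beta against each rival (23 members):
Beta–Kappa: Beta 23–0.
Beta–Eta: Beta 15–8.
Beta vs Lambda: Beta wins 14–9.
Beta beats Kappa, Eta, Lambda — 3 pairwise wins.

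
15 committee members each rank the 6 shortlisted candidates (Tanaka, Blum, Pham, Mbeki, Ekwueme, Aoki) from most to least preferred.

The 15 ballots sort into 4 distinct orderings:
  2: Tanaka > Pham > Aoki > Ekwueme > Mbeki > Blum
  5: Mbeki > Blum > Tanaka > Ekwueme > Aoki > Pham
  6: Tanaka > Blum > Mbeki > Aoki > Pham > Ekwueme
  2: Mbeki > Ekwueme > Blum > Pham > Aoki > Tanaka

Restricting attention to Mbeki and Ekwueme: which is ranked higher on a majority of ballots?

Mbeki

Ballots ranking Mbeki above Ekwueme: 5 + 6 + 2 = 13.
Ballots ranking Ekwueme above Mbeki: 15 − 13 = 2.
Mbeki wins the head-to-head 13–2.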